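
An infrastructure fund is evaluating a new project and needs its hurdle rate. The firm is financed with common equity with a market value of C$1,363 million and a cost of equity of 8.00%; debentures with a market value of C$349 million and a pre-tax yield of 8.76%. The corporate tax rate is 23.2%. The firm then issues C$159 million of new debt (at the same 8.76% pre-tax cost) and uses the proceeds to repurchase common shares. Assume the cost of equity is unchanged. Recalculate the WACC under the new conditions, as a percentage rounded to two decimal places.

After the change:
Total capital V = 1204 + 508 = 1712.
Equity: weight = 1204/1712 = 0.7033; cost = 8%.
Debentures: weight = 508/1712 = 0.2967; after-tax cost = 8.76% × (1 − 23.2%) = 6.7277%.
WACC = 0.7033 × 8.0000% + 0.2967 × 6.7277% = 7.6225%.

7.62%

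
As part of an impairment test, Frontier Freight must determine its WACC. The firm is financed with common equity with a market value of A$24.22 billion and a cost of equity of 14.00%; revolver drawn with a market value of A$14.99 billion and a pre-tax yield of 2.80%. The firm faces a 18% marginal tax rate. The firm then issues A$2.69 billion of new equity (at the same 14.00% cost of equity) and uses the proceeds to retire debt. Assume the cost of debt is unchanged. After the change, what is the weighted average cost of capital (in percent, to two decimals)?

10.33%

After the change:
Total capital V = 26.91 + 12.3 = 39.21.
Equity: weight = 26.91/39.21 = 0.6863; cost = 14%.
Revolver drawn: weight = 12.3/39.21 = 0.3137; after-tax cost = 2.8% × (1 − 18%) = 2.2960%.
WACC = 0.6863 × 14.0000% + 0.3137 × 2.2960% = 10.3285%.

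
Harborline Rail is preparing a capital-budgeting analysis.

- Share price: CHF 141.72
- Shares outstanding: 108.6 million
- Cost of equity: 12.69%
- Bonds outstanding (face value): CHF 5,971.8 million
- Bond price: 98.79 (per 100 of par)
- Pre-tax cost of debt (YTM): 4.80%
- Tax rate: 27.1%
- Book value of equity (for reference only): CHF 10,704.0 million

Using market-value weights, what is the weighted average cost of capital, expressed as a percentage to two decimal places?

10.14%

Market value of equity E = 141.72 × 108.6m = 15390.792m. Market value of debt D = 5971.8m × 98.79/100 = 5899.54122m.
Total capital V = 15390.792 + 5899.54122 = 21290.33322.
Equity: weight = 15390.792/21290.33322 = 0.7229; cost = 12.69%.
Bonds outstanding: weight = 5899.54122/21290.33322 = 0.2771; after-tax cost = 4.8% × (1 − 27.1%) = 3.4992%.
WACC = 0.7229 × 12.6900% + 0.2771 × 3.4992% = 10.1432%.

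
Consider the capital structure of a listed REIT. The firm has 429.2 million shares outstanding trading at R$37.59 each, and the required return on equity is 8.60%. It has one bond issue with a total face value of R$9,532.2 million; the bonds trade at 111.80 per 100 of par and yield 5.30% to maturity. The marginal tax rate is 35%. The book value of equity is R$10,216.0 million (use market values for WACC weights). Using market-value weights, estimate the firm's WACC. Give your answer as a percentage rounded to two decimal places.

6.55%

Market value of equity E = 37.59 × 429.2m = 16133.628m. Market value of debt D = 9532.2m × 111.8/100 = 10656.9996m.
Total capital V = 16133.628 + 10656.9996 = 26790.6276.
Equity: weight = 16133.628/26790.6276 = 0.6022; cost = 8.6%.
Bonds outstanding: weight = 10656.9996/26790.6276 = 0.3978; after-tax cost = 5.3% × (1 − 35%) = 3.4450%.
WACC = 0.6022 × 8.6000% + 0.3978 × 3.4450% = 6.5494%.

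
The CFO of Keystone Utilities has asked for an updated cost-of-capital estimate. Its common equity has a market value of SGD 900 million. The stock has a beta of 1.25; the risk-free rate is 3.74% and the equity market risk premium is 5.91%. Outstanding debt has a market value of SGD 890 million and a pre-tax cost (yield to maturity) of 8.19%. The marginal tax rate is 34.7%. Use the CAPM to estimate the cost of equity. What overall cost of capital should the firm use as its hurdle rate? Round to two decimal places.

8.25%

Cost of equity via CAPM: Re = 3.74% + 1.25 × 5.91% = 11.1275%.
Total capital V = 900 + 890 = 1790.
Equity: weight = 900/1790 = 0.5028; cost = 11.1275%.
Debt: weight = 890/1790 = 0.4972; after-tax cost = 8.19% × (1 − 34.7%) = 5.3481%.
WACC = 0.5028 × 11.1275% + 0.4972 × 5.3481% = 8.2539%.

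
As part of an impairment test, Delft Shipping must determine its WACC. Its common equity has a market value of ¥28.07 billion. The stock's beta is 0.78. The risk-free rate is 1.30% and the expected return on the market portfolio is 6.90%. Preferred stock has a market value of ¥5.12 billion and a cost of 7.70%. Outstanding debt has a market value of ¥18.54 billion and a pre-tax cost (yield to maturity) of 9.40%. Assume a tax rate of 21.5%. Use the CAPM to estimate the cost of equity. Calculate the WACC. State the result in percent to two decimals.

Market risk premium = 6.9% − 1.3% = 5.6%.
Cost of equity via CAPM: Re = 1.3% + 0.78 × 5.6% = 5.6680%.
Total capital V = 28.07 + 5.12 + 18.54 = 51.73.
Equity: weight = 28.07/51.73 = 0.5426; cost = 5.668%.
Preferred: weight = 5.12/51.73 = 0.0990; cost = 7.7%.
Debt: weight = 18.54/51.73 = 0.3584; after-tax cost = 9.4% × (1 − 21.5%) = 7.3790%.
WACC = 0.5426 × 5.6680% + 0.0990 × 7.7000% + 0.3584 × 7.3790% = 6.4823%.

6.48%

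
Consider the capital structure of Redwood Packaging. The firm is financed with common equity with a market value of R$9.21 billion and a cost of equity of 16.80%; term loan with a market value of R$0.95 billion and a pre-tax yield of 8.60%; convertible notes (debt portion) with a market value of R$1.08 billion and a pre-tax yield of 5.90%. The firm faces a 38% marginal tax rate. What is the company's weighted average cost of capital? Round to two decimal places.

14.57%

Total capital V = 9.21 + 0.95 + 1.08 = 11.24.
Equity: weight = 9.21/11.24 = 0.8194; cost = 16.8%.
Term loan: weight = 0.95/11.24 = 0.0845; after-tax cost = 8.6% × (1 − 38%) = 5.3320%.
Convertible notes (debt portion): weight = 1.08/11.24 = 0.0961; after-tax cost = 5.9% × (1 − 38%) = 3.6580%.
WACC = 0.8194 × 16.8000% + 0.0845 × 5.3320% + 0.0961 × 3.6580% = 14.5680%.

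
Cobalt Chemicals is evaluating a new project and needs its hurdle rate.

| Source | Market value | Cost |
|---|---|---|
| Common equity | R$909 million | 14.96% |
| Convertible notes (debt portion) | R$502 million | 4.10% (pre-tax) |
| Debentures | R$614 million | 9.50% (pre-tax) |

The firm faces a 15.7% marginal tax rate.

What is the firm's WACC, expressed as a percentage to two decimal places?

Total capital V = 909 + 502 + 614 = 2025.
Equity: weight = 909/2025 = 0.4489; cost = 14.96%.
Convertible notes (debt portion): weight = 502/2025 = 0.2479; after-tax cost = 4.1% × (1 − 15.7%) = 3.4563%.
Debentures: weight = 614/2025 = 0.3032; after-tax cost = 9.5% × (1 − 15.7%) = 8.0085%.
WACC = 0.4489 × 14.9600% + 0.2479 × 3.4563% + 0.3032 × 8.0085% = 10.0005%.

10.00%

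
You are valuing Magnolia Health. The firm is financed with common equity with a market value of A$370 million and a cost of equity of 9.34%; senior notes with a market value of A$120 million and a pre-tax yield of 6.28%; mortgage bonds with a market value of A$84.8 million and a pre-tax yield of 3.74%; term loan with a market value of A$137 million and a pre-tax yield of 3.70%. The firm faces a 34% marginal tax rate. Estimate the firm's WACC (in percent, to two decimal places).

6.32%

Total capital V = 370 + 120 + 84.8 + 137 = 711.8.
Equity: weight = 370/711.8 = 0.5198; cost = 9.34%.
Senior notes: weight = 120/711.8 = 0.1686; after-tax cost = 6.28% × (1 − 34%) = 4.1448%.
Mortgage bonds: weight = 84.8/711.8 = 0.1191; after-tax cost = 3.74% × (1 − 34%) = 2.4684%.
Term loan: weight = 137/711.8 = 0.1925; after-tax cost = 3.7% × (1 − 34%) = 2.4420%.
WACC = 0.5198 × 9.3400% + 0.1686 × 4.1448% + 0.1191 × 2.4684% + 0.1925 × 2.4420% = 6.3179%.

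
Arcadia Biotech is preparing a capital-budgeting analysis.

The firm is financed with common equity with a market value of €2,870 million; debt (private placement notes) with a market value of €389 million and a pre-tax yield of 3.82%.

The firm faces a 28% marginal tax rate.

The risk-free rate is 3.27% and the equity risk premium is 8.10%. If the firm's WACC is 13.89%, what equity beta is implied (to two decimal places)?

Total capital V = 2870 + 389 = 3259.
Equity weight = 2870/3259 = 0.8806.
Private placement notes weight = 389/3259 = 0.1194.
Debt contribution = 0.1194 × 3.82% × (1 − 28%) = 0.3283%.
Required equity contribution = 13.89% − 0.3283% = 13.5617%  ⇒  Re = 15.3999%.
CAPM: 15.3999% = 3.27% + β × 8.1%  ⇒  β = 1.4975.

1.50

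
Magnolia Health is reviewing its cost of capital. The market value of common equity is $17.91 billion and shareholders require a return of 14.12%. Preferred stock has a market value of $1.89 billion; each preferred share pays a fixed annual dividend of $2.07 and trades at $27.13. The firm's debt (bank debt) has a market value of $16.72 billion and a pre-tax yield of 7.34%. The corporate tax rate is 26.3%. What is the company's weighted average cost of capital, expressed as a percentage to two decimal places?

Cost of preferred: Rp = 2.07 / 27.13 = 7.6299%.
Total capital V = 17.91 + 1.89 + 16.72 = 36.52.
Equity: weight = 17.91/36.52 = 0.4904; cost = 14.12%.
Preferred: weight = 1.89/36.52 = 0.0518; cost = 7.6299%.
Bank debt: weight = 16.72/36.52 = 0.4578; after-tax cost = 7.34% × (1 − 26.3%) = 5.4096%.
WACC = 0.4904 × 14.1200% + 0.0518 × 7.6299% + 0.4578 × 5.4096% = 9.7962%.

9.80%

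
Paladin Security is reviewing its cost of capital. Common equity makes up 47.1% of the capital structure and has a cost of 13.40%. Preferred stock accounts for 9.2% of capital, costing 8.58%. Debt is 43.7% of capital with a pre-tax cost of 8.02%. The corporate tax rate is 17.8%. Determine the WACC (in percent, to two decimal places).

After-tax cost of debt = 8.02% × (1 − 17.8%) = 6.5924%.
WACC = 0.471 × 13.4000% + 0.092 × 8.5800% + 0.437 × 6.5924% = 9.9817%.

9.98%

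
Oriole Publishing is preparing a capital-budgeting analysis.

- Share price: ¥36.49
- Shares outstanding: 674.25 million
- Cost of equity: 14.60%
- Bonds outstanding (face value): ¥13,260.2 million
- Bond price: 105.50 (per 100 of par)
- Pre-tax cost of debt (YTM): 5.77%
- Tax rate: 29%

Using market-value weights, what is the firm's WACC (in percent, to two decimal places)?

Market value of equity E = 36.49 × 674.25m = 24603.3825m. Market value of debt D = 13260.2m × 105.5/100 = 13989.511m.
Total capital V = 24603.3825 + 13989.511 = 38592.8935.
Equity: weight = 24603.3825/38592.8935 = 0.6375; cost = 14.6%.
Bonds outstanding: weight = 13989.511/38592.8935 = 0.3625; after-tax cost = 5.77% × (1 − 29%) = 4.0967%.
WACC = 0.6375 × 14.6000% + 0.3625 × 4.0967% = 10.7927%.

10.79%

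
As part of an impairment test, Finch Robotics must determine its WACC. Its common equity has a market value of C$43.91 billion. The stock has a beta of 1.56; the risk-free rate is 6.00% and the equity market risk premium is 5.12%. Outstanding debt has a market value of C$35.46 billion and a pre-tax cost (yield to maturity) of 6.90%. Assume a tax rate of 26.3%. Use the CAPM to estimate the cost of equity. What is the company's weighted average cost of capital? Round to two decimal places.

Cost of equity via CAPM: Re = 6.0% + 1.56 × 5.12% = 13.9872%.
Total capital V = 43.91 + 35.46 = 79.37.
Equity: weight = 43.91/79.37 = 0.5532; cost = 13.9872%.
Debt: weight = 35.46/79.37 = 0.4468; after-tax cost = 6.9% × (1 − 26.3%) = 5.0853%.
WACC = 0.5532 × 13.9872% + 0.4468 × 5.0853% = 10.0101%.

10.01%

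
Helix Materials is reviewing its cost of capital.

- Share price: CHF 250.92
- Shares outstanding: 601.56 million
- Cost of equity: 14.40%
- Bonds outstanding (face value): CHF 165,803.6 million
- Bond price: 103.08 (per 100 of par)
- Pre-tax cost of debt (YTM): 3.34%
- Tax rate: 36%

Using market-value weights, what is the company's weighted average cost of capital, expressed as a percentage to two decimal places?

7.89%

Market value of equity E = 250.92 × 601.56m = 150943.4352m. Market value of debt D = 165803.6m × 103.08/100 = 170910.35088m.
Total capital V = 150943.4352 + 170910.35088 = 321853.78608.
Equity: weight = 150943.4352/321853.78608 = 0.4690; cost = 14.4%.
Bonds outstanding: weight = 170910.35088/321853.78608 = 0.5310; after-tax cost = 3.34% × (1 − 36%) = 2.1376%.
WACC = 0.4690 × 14.4000% + 0.5310 × 2.1376% = 7.8884%.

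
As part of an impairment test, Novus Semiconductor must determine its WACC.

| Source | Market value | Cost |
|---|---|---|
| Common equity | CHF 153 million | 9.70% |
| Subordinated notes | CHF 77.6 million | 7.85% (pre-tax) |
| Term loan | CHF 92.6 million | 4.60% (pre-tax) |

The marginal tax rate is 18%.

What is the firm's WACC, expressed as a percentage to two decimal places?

Total capital V = 153 + 77.6 + 92.6 = 323.2.
Equity: weight = 153/323.2 = 0.4734; cost = 9.7%.
Subordinated notes: weight = 77.6/323.2 = 0.2401; after-tax cost = 7.85% × (1 − 18%) = 6.4370%.
Term loan: weight = 92.6/323.2 = 0.2865; after-tax cost = 4.6% × (1 − 18%) = 3.7720%.
WACC = 0.4734 × 9.7000% + 0.2401 × 6.4370% + 0.2865 × 3.7720% = 7.2181%.

7.22%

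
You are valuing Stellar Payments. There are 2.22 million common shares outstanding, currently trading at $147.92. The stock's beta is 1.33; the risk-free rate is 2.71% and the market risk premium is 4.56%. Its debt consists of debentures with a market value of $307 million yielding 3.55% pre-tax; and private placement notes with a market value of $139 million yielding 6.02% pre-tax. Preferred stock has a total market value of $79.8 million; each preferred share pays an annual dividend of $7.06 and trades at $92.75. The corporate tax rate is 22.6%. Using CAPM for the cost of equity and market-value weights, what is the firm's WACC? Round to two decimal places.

Cost of equity via CAPM: Re = 2.71% + 1.33 × 4.56% = 8.7748%.
Cost of preferred: Rp = 7.06 / 92.75 = 7.6119%.
Market value of equity E = 147.92 × 2.22m = 328.3824m.
Total capital V = 328.3824 + 79.8 + 307 + 139 = 854.1824.
Equity: weight = 328.3824/854.1824 = 0.3844; cost = 8.7748%.
Preferred: weight = 79.8/854.1824 = 0.0934; cost = 7.6119%.
Debentures: weight = 307/854.1824 = 0.3594; after-tax cost = 3.55% × (1 − 22.6%) = 2.7477%.
Private placement notes: weight = 139/854.1824 = 0.1627; after-tax cost = 6.02% × (1 − 22.6%) = 4.6595%.
WACC = 0.3844 × 8.7748% + 0.0934 × 7.6119% + 0.3594 × 2.7477% + 0.1627 × 4.6595% = 5.8303%.

5.83%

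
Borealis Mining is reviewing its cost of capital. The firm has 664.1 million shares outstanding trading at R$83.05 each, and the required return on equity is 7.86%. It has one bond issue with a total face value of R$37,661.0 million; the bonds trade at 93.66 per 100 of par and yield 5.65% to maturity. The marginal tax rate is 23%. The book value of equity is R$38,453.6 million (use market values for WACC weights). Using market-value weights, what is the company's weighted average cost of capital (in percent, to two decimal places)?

6.49%

Market value of equity E = 83.05 × 664.1m = 55153.505m. Market value of debt D = 37661m × 93.66/100 = 35273.2926m.
Total capital V = 55153.505 + 35273.2926 = 90426.7976.
Equity: weight = 55153.505/90426.7976 = 0.6099; cost = 7.86%.
Bonds outstanding: weight = 35273.2926/90426.7976 = 0.3901; after-tax cost = 5.65% × (1 − 23%) = 4.3505%.
WACC = 0.6099 × 7.8600% + 0.3901 × 4.3505% = 6.4910%.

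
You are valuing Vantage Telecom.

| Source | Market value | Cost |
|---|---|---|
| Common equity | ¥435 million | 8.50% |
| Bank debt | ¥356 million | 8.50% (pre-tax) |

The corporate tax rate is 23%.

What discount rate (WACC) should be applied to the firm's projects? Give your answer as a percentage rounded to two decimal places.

7.62%

Total capital V = 435 + 356 = 791.
Equity: weight = 435/791 = 0.5499; cost = 8.5%.
Bank debt: weight = 356/791 = 0.4501; after-tax cost = 8.5% × (1 − 23%) = 6.5450%.
WACC = 0.5499 × 8.5000% + 0.4501 × 6.5450% = 7.6201%.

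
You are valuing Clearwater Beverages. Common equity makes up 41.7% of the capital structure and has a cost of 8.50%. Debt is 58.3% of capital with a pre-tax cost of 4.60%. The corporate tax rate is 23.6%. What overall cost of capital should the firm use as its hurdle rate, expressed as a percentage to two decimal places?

After-tax cost of debt = 4.6% × (1 − 23.6%) = 3.5144%.
WACC = 0.417 × 8.5000% + 0.583 × 3.5144% = 5.5934%.

5.59%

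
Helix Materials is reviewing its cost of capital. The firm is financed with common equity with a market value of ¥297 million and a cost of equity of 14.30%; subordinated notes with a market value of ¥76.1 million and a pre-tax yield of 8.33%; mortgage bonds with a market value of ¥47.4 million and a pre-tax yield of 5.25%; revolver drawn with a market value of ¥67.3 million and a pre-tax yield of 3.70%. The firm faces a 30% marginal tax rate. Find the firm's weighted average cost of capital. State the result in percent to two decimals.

Total capital V = 297 + 76.1 + 47.4 + 67.3 = 487.8.
Equity: weight = 297/487.8 = 0.6089; cost = 14.3%.
Subordinated notes: weight = 76.1/487.8 = 0.1560; after-tax cost = 8.33% × (1 − 30%) = 5.8310%.
Mortgage bonds: weight = 47.4/487.8 = 0.0972; after-tax cost = 5.25% × (1 − 30%) = 3.6750%.
Revolver drawn: weight = 67.3/487.8 = 0.1380; after-tax cost = 3.7% × (1 − 30%) = 2.5900%.
WACC = 0.6089 × 14.3000% + 0.1560 × 5.8310% + 0.0972 × 3.6750% + 0.1380 × 2.5900% = 10.3308%.

10.33%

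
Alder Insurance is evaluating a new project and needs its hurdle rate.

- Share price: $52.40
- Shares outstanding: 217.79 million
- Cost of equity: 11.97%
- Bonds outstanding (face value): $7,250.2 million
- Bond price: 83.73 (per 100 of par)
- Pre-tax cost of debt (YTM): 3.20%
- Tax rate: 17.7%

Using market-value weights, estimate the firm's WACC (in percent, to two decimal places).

Market value of equity E = 52.4 × 217.79m = 11412.196m. Market value of debt D = 7250.2m × 83.73/100 = 6070.59246m.
Total capital V = 11412.196 + 6070.59246 = 17482.78846.
Equity: weight = 11412.196/17482.78846 = 0.6528; cost = 11.97%.
Bonds outstanding: weight = 6070.59246/17482.78846 = 0.3472; after-tax cost = 3.2% × (1 − 17.7%) = 2.6336%.
WACC = 0.6528 × 11.9700% + 0.3472 × 2.6336% = 8.7281%.

8.73%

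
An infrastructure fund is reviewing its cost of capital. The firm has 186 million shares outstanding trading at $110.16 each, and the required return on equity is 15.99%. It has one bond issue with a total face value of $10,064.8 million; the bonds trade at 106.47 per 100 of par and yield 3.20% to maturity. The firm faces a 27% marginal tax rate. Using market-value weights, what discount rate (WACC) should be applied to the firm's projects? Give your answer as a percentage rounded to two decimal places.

11.30%

Market value of equity E = 110.16 × 186m = 20489.76m. Market value of debt D = 10064.8m × 106.47/100 = 10715.99256m.
Total capital V = 20489.76 + 10715.99256 = 31205.75256.
Equity: weight = 20489.76/31205.75256 = 0.6566; cost = 15.99%.
Bonds outstanding: weight = 10715.99256/31205.75256 = 0.3434; after-tax cost = 3.2% × (1 − 27%) = 2.3360%.
WACC = 0.6566 × 15.9900% + 0.3434 × 2.3360% = 11.3012%.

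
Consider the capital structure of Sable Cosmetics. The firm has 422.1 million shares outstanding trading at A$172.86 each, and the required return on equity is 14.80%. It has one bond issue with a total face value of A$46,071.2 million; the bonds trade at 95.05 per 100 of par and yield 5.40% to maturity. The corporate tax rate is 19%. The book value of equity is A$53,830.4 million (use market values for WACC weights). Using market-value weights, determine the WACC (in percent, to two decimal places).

10.89%

Market value of equity E = 172.86 × 422.1m = 72964.206m. Market value of debt D = 46071.2m × 95.05/100 = 43790.6756m.
Total capital V = 72964.206 + 43790.6756 = 116754.8816.
Equity: weight = 72964.206/116754.8816 = 0.6249; cost = 14.8%.
Bonds outstanding: weight = 43790.6756/116754.8816 = 0.3751; after-tax cost = 5.4% × (1 − 19%) = 4.3740%.
WACC = 0.6249 × 14.8000% + 0.3751 × 4.3740% = 10.8896%.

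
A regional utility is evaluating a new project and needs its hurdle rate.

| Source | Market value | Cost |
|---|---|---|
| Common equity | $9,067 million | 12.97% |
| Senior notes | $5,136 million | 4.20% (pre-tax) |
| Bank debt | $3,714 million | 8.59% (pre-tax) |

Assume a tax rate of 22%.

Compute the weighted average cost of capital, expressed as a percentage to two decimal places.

8.89%

Total capital V = 9067 + 5136 + 3714 = 17917.
Equity: weight = 9067/17917 = 0.5061; cost = 12.97%.
Senior notes: weight = 5136/17917 = 0.2867; after-tax cost = 4.2% × (1 − 22%) = 3.2760%.
Bank debt: weight = 3714/17917 = 0.2073; after-tax cost = 8.59% × (1 − 22%) = 6.7002%.
WACC = 0.5061 × 12.9700% + 0.2867 × 3.2760% + 0.2073 × 6.7002% = 8.8915%.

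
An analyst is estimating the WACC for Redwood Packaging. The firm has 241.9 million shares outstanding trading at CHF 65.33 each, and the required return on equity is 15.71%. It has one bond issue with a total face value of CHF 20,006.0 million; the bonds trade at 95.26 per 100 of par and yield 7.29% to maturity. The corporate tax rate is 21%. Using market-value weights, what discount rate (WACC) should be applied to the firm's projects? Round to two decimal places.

10.27%

Market value of equity E = 65.33 × 241.9m = 15803.327m. Market value of debt D = 20006m × 95.26/100 = 19057.7156m.
Total capital V = 15803.327 + 19057.7156 = 34861.0426.
Equity: weight = 15803.327/34861.0426 = 0.4533; cost = 15.71%.
Bonds outstanding: weight = 19057.7156/34861.0426 = 0.5467; after-tax cost = 7.29% × (1 − 21%) = 5.7591%.
WACC = 0.4533 × 15.7100% + 0.5467 × 5.7591% = 10.2701%.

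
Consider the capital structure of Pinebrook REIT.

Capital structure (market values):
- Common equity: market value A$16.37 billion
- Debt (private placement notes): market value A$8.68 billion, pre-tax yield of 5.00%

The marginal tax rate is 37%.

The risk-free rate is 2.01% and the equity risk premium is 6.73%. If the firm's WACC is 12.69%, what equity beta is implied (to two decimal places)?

Total capital V = 16.37 + 8.68 = 25.05.
Equity weight = 16.37/25.05 = 0.6535.
Private placement notes weight = 8.68/25.05 = 0.3465.
Debt contribution = 0.3465 × 5% × (1 − 37%) = 1.0915%.
Required equity contribution = 12.69% − 1.0915% = 11.5985%  ⇒  Re = 17.7485%.
CAPM: 17.7485% = 2.01% + β × 6.73%  ⇒  β = 2.3386.

2.34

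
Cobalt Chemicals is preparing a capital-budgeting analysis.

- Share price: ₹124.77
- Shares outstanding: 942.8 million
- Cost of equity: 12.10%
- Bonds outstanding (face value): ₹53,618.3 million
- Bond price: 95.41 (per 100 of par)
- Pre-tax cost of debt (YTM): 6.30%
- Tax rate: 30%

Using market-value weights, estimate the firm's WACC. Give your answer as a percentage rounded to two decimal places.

Market value of equity E = 124.77 × 942.8m = 117633.156m. Market value of debt D = 53618.3m × 95.41/100 = 51157.22003m.
Total capital V = 117633.156 + 51157.22003 = 168790.37603.
Equity: weight = 117633.156/168790.37603 = 0.6969; cost = 12.1%.
Bonds outstanding: weight = 51157.22003/168790.37603 = 0.3031; after-tax cost = 6.3% × (1 − 30%) = 4.4100%.
WACC = 0.6969 × 12.1000% + 0.3031 × 4.4100% = 9.7693%.

9.77%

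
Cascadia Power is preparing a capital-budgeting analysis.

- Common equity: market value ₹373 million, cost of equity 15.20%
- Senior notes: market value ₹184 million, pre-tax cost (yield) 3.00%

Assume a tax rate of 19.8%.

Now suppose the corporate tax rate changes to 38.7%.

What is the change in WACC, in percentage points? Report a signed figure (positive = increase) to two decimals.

Current WACC:
Total capital V = 373 + 184 = 557.
Equity: weight = 373/557 = 0.6697; cost = 15.2%.
Senior notes: weight = 184/557 = 0.3303; after-tax cost = 3% × (1 − 19.8%) = 2.4060%.
WACC = 0.6697 × 15.2000% + 0.3303 × 2.4060% = 10.9736%.
After the change:
Total capital V = 373 + 184 = 557.
Equity: weight = 373/557 = 0.6697; cost = 15.2%.
Senior notes: weight = 184/557 = 0.3303; after-tax cost = 3% × (1 − 38.7%) = 1.8390%.
WACC = 0.6697 × 15.2000% + 0.3303 × 1.8390% = 10.7863%.
Change in WACC = 10.7863% − 10.9736% = -0.1873 pp.

-0.19 pp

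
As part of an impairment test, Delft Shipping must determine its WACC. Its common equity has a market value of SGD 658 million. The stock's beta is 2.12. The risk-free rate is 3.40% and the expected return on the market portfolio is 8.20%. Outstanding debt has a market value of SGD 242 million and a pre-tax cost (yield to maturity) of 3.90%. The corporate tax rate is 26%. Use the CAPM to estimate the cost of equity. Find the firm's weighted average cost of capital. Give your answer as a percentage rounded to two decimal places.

Market risk premium = 8.2% − 3.4% = 4.8%.
Cost of equity via CAPM: Re = 3.4% + 2.12 × 4.8% = 13.5760%.
Total capital V = 658 + 242 = 900.
Equity: weight = 658/900 = 0.7311; cost = 13.576%.
Debt: weight = 242/900 = 0.2689; after-tax cost = 3.9% × (1 − 26%) = 2.8860%.
WACC = 0.7311 × 13.5760% + 0.2689 × 2.8860% = 10.7016%.

10.70%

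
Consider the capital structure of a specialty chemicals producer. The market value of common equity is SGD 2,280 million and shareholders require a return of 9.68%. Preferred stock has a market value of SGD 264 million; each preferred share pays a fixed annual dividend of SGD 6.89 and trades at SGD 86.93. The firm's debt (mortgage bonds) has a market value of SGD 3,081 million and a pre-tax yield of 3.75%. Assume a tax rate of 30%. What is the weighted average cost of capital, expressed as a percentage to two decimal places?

5.73%

Cost of preferred: Rp = 6.89 / 86.93 = 7.9259%.
Total capital V = 2280 + 264 + 3081 = 5625.
Equity: weight = 2280/5625 = 0.4053; cost = 9.68%.
Preferred: weight = 264/5625 = 0.0469; cost = 7.9259%.
Mortgage bonds: weight = 3081/5625 = 0.5477; after-tax cost = 3.75% × (1 − 30%) = 2.6250%.
WACC = 0.4053 × 9.6800% + 0.0469 × 7.9259% + 0.5477 × 2.6250% = 5.7334%.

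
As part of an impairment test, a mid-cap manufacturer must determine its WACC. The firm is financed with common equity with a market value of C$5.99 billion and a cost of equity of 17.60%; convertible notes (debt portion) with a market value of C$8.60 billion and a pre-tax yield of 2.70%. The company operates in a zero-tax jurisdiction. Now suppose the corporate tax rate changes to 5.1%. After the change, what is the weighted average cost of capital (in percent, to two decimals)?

8.74%

After the change:
Total capital V = 5.99 + 8.6 = 14.59.
Equity: weight = 5.99/14.59 = 0.4106; cost = 17.6%.
Convertible notes (debt portion): weight = 8.6/14.59 = 0.5894; after-tax cost = 2.7% × (1 − 5.1%) = 2.5623%.
WACC = 0.4106 × 17.6000% + 0.5894 × 2.5623% = 8.7361%.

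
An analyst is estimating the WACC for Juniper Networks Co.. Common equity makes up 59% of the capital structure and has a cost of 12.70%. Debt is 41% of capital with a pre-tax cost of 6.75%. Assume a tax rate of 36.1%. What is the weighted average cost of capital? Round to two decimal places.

9.26%

After-tax cost of debt = 6.75% × (1 − 36.1%) = 4.3133%.
WACC = 0.590 × 12.7000% + 0.410 × 4.3133% = 9.2614%.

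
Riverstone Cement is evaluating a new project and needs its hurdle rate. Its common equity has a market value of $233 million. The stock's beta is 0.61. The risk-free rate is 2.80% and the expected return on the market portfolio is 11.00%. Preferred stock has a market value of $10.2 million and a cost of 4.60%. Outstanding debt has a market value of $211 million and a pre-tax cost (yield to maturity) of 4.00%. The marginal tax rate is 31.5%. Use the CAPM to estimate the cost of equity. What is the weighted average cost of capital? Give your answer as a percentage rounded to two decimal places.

5.38%

Market risk premium = 11.0% − 2.8% = 8.2%.
Cost of equity via CAPM: Re = 2.8% + 0.61 × 8.2% = 7.8020%.
Total capital V = 233 + 10.2 + 211 = 454.2.
Equity: weight = 233/454.2 = 0.5130; cost = 7.802%.
Preferred: weight = 10.2/454.2 = 0.0225; cost = 4.6%.
Debt: weight = 211/454.2 = 0.4646; after-tax cost = 4% × (1 − 31.5%) = 2.7400%.
WACC = 0.5130 × 7.8020% + 0.0225 × 4.6000% + 0.4646 × 2.7400% = 5.3785%.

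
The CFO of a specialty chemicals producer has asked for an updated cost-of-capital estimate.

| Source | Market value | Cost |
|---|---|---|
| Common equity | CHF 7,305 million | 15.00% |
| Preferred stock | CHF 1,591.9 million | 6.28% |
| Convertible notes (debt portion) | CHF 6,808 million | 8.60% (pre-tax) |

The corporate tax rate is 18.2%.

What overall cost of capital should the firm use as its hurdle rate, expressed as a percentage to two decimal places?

Total capital V = 7305 + 1591.9 + 6808 = 15704.9.
Equity: weight = 7305/15704.9 = 0.4651; cost = 15%.
Preferred: weight = 1591.9/15704.9 = 0.1014; cost = 6.28%.
Convertible notes (debt portion): weight = 6808/15704.9 = 0.4335; after-tax cost = 8.6% × (1 − 18.2%) = 7.0348%.
WACC = 0.4651 × 15.0000% + 0.1014 × 6.2800% + 0.4335 × 7.0348% = 10.6632%.

10.66%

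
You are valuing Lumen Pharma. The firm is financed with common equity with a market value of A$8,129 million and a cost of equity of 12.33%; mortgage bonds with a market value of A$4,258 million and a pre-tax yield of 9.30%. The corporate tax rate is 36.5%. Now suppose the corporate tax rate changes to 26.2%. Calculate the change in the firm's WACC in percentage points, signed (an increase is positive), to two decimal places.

+0.33 pp

Current WACC:
Total capital V = 8129 + 4258 = 12387.
Equity: weight = 8129/12387 = 0.6563; cost = 12.33%.
Mortgage bonds: weight = 4258/12387 = 0.3437; after-tax cost = 9.3% × (1 − 36.5%) = 5.9055%.
WACC = 0.6563 × 12.3300% + 0.3437 × 5.9055% = 10.1216%.
After the change:
Total capital V = 8129 + 4258 = 12387.
Equity: weight = 8129/12387 = 0.6563; cost = 12.33%.
Mortgage bonds: weight = 4258/12387 = 0.3437; after-tax cost = 9.3% × (1 − 26.2%) = 6.8634%.
WACC = 0.6563 × 12.3300% + 0.3437 × 6.8634% = 10.4509%.
Change in WACC = 10.4509% − 10.1216% = 0.3293 pp.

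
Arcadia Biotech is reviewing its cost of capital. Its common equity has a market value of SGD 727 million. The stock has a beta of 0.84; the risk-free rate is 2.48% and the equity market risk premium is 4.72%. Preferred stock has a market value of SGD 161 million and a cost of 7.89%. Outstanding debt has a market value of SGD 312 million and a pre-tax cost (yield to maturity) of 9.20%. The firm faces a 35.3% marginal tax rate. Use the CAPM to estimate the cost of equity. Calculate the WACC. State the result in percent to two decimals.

6.51%

Cost of equity via CAPM: Re = 2.48% + 0.84 × 4.72% = 6.4448%.
Total capital V = 727 + 161 + 312 = 1200.
Equity: weight = 727/1200 = 0.6058; cost = 6.4448%.
Preferred: weight = 161/1200 = 0.1342; cost = 7.89%.
Debt: weight = 312/1200 = 0.2600; after-tax cost = 9.2% × (1 − 35.3%) = 5.9524%.
WACC = 0.6058 × 6.4448% + 0.1342 × 7.8900% + 0.2600 × 5.9524% = 6.5107%.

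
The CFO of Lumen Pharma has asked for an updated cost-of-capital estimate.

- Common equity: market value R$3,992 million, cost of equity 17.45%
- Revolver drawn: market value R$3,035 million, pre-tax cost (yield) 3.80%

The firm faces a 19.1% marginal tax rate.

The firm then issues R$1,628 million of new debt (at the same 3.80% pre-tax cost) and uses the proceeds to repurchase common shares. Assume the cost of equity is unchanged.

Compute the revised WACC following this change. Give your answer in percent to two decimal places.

After the change:
Total capital V = 2364 + 4663 = 7027.
Equity: weight = 2364/7027 = 0.3364; cost = 17.45%.
Revolver drawn: weight = 4663/7027 = 0.6636; after-tax cost = 3.8% × (1 − 19.1%) = 3.0742%.
WACC = 0.3364 × 17.4500% + 0.6636 × 3.0742% = 7.9105%.

7.91%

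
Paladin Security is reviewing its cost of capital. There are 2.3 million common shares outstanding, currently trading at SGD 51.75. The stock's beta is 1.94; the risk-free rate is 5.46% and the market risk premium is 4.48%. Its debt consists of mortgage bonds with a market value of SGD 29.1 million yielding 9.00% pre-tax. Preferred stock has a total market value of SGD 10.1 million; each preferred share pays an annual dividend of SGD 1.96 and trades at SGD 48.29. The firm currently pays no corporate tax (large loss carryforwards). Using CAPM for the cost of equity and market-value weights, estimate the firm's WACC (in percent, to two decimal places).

Cost of equity via CAPM: Re = 5.46% + 1.94 × 4.48% = 14.1512%.
Cost of preferred: Rp = 1.96 / 48.29 = 4.0588%.
Market value of equity E = 51.75 × 2.3m = 119.025m.
Total capital V = 119.025 + 10.1 + 29.1 = 158.225.
Equity: weight = 119.025/158.225 = 0.7523; cost = 14.1512%.
Preferred: weight = 10.1/158.225 = 0.0638; cost = 4.0588%.
Mortgage bonds: weight = 29.1/158.225 = 0.1839; after-tax cost = 9% × (1 − 0%) = 9.0000%.
WACC = 0.7523 × 14.1512% + 0.0638 × 4.0588% + 0.1839 × 9.0000% = 12.5596%.

12.56%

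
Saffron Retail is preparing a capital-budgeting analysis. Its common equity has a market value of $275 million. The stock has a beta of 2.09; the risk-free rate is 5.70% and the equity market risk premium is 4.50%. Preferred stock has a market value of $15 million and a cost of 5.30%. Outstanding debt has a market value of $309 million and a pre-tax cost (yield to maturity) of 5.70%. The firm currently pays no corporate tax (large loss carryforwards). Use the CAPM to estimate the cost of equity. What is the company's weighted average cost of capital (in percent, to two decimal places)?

10.01%

Cost of equity via CAPM: Re = 5.7% + 2.09 × 4.5% = 15.1050%.
Total capital V = 275 + 15 + 309 = 599.
Equity: weight = 275/599 = 0.4591; cost = 15.105%.
Preferred: weight = 15/599 = 0.0250; cost = 5.3%.
Debt: weight = 309/599 = 0.5159; after-tax cost = 5.7% × (1 − 0%) = 5.7000%.
WACC = 0.4591 × 15.1050% + 0.0250 × 5.3000% + 0.5159 × 5.7000% = 10.0078%.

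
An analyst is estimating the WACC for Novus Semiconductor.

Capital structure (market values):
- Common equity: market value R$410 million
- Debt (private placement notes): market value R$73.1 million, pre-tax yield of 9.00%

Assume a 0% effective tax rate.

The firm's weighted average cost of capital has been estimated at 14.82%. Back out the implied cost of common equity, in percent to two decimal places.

Total capital V = 410 + 73.1 = 483.1.
Equity weight = 410/483.1 = 0.8487.
Private placement notes weight = 73.1/483.1 = 0.1513.
Debt contribution = 0.1513 × 9% × (1 − 0%) = 1.3618%.
Required equity contribution = 14.82% − 1.3618% = 13.4582%.
Re = 13.4582% / 0.8487 = 15.8577%.

15.86%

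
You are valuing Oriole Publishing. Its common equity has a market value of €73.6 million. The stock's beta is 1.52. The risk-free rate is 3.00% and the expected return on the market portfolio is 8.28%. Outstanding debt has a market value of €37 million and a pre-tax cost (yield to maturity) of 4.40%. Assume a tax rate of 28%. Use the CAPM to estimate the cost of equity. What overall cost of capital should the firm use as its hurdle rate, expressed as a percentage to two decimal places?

Market risk premium = 8.28% − 3.0% = 5.28%.
Cost of equity via CAPM: Re = 3.0% + 1.52 × 5.28% = 11.0256%.
Total capital V = 73.6 + 37 = 110.6.
Equity: weight = 73.6/110.6 = 0.6655; cost = 11.0256%.
Debt: weight = 37/110.6 = 0.3345; after-tax cost = 4.4% × (1 − 28%) = 3.1680%.
WACC = 0.6655 × 11.0256% + 0.3345 × 3.1680% = 8.3969%.

8.40%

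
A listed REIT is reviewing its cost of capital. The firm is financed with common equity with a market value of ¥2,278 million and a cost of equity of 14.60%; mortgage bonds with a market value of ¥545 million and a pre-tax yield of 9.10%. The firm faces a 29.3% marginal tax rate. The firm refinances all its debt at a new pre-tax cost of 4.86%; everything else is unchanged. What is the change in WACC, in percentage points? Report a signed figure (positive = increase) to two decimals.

Current WACC:
Total capital V = 2278 + 545 = 2823.
Equity: weight = 2278/2823 = 0.8069; cost = 14.6%.
Mortgage bonds: weight = 545/2823 = 0.1931; after-tax cost = 9.1% × (1 − 29.3%) = 6.4337%.
WACC = 0.8069 × 14.6000% + 0.1931 × 6.4337% = 13.0234%.
After the change:
Total capital V = 2278 + 545 = 2823.
Equity: weight = 2278/2823 = 0.8069; cost = 14.6%.
Mortgage bonds: weight = 545/2823 = 0.1931; after-tax cost = 4.86% × (1 − 29.3%) = 3.4360%.
WACC = 0.8069 × 14.6000% + 0.1931 × 3.4360% = 12.4447%.
Change in WACC = 12.4447% − 13.0234% = -0.5787 pp.

-0.58 pp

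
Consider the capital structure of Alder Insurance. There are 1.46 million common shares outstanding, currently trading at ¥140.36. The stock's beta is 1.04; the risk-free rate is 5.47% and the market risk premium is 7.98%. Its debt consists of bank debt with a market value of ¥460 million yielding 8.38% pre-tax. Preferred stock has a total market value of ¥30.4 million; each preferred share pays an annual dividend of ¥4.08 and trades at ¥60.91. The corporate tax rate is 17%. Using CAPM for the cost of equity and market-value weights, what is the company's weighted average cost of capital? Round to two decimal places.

8.95%

Cost of equity via CAPM: Re = 5.47% + 1.04 × 7.98% = 13.7692%.
Cost of preferred: Rp = 4.08 / 60.91 = 6.6984%.
Market value of equity E = 140.36 × 1.46m = 204.9256m.
Total capital V = 204.9256 + 30.4 + 460 = 695.3256.
Equity: weight = 204.9256/695.3256 = 0.2947; cost = 13.7692%.
Preferred: weight = 30.4/695.3256 = 0.0437; cost = 6.6984%.
Bank debt: weight = 460/695.3256 = 0.6616; after-tax cost = 8.38% × (1 − 17%) = 6.9554%.
WACC = 0.2947 × 13.7692% + 0.0437 × 6.6984% + 0.6616 × 6.9554% = 8.9523%.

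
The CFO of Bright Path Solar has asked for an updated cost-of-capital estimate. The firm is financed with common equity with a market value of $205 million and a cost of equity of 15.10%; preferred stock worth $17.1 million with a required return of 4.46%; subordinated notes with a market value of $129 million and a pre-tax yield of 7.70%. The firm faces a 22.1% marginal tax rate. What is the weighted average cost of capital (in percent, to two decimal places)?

11.24%

Total capital V = 205 + 17.1 + 129 = 351.1.
Equity: weight = 205/351.1 = 0.5839; cost = 15.1%.
Preferred: weight = 17.1/351.1 = 0.0487; cost = 4.46%.
Subordinated notes: weight = 129/351.1 = 0.3674; after-tax cost = 7.7% × (1 − 22.1%) = 5.9983%.
WACC = 0.5839 × 15.1000% + 0.0487 × 4.4600% + 0.3674 × 5.9983% = 11.2377%.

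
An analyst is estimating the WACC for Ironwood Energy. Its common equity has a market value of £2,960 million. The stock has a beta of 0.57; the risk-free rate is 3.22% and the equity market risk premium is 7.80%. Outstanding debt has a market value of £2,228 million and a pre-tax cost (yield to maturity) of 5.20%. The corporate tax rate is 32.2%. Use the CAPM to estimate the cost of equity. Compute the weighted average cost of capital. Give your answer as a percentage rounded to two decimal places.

5.89%

Cost of equity via CAPM: Re = 3.22% + 0.57 × 7.8% = 7.6660%.
Total capital V = 2960 + 2228 = 5188.
Equity: weight = 2960/5188 = 0.5705; cost = 7.666%.
Debt: weight = 2228/5188 = 0.4295; after-tax cost = 5.2% × (1 − 32.2%) = 3.5256%.
WACC = 0.5705 × 7.6660% + 0.4295 × 3.5256% = 5.8879%.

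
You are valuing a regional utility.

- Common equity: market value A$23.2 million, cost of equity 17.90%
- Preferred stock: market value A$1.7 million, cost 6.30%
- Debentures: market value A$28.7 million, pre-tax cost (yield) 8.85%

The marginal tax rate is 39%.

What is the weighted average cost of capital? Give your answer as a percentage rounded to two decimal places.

Total capital V = 23.2 + 1.7 + 28.7 = 53.6.
Equity: weight = 23.2/53.6 = 0.4328; cost = 17.9%.
Preferred: weight = 1.7/53.6 = 0.0317; cost = 6.3%.
Debentures: weight = 28.7/53.6 = 0.5354; after-tax cost = 8.85% × (1 − 39%) = 5.3985%.
WACC = 0.4328 × 17.9000% + 0.0317 × 6.3000% + 0.5354 × 5.3985% = 10.8382%.

10.84%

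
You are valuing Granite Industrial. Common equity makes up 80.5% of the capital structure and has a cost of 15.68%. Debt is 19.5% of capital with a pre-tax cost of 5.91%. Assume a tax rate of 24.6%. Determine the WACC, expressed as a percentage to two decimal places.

13.49%

After-tax cost of debt = 5.91% × (1 − 24.6%) = 4.4561%.
WACC = 0.805 × 15.6800% + 0.195 × 4.4561% = 13.4913%.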